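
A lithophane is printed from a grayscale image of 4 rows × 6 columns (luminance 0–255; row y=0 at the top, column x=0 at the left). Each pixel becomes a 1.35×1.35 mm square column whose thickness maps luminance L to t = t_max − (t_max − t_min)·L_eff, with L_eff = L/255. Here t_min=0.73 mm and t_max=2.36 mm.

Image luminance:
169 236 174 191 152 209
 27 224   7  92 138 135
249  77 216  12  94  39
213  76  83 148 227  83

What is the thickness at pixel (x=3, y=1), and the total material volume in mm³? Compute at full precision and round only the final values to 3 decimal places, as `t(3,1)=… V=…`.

t(3,1)=1.772 V=65.120

span = t_max - t_min = 2.36 - 0.73 = 1.630
L(3,1) = 92, L_eff = 92/255 = 0.360784
t(3,1) = 2.36 - 1.630·0.360784 = 1.772
Σt over all 4·6 pixels = 911147/25500 ≈ 35.7312549
V = pitch²·Σt = 1.35²·911147/25500 = 65.120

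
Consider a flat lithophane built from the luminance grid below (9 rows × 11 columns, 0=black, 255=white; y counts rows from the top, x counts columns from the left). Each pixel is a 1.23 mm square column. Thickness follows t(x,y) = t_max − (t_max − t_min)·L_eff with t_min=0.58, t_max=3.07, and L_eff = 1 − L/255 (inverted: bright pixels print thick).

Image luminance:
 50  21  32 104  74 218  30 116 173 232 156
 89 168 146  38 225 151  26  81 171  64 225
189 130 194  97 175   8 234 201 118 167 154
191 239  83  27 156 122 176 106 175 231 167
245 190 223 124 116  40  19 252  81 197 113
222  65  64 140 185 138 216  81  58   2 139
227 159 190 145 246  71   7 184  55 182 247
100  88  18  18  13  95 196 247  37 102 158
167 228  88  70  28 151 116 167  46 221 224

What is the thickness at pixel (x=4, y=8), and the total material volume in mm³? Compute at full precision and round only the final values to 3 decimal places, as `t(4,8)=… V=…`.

span = t_max - t_min = 3.07 - 0.58 = 2.490
L(4,8) = 28, L_eff = 1 - 28/255 = 0.890196 (inverted)
t(4,8) = 3.07 - 2.490·0.890196 = 0.853
Σt over all 9·11 pixels = 1577943/8500 ≈ 185.6403529
V = pitch²·Σt = 1.23²·1577943/8500 = 280.855

t(4,8)=0.853 V=280.855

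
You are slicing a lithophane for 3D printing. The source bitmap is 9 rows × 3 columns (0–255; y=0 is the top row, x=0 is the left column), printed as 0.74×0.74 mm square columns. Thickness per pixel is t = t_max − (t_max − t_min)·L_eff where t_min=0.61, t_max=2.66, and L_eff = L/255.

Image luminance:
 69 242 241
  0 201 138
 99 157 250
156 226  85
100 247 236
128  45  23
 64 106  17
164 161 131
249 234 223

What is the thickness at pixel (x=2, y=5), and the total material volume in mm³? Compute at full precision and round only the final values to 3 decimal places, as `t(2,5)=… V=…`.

span = t_max - t_min = 2.66 - 0.61 = 2.050
L(2,5) = 23, L_eff = 23/255 = 0.090196
t(2,5) = 2.66 - 2.050·0.090196 = 2.475
Σt over all 9·3 pixels = 20261/510 ≈ 39.7274510
V = pitch²·Σt = 0.74²·20261/510 = 21.755

t(2,5)=2.475 V=21.755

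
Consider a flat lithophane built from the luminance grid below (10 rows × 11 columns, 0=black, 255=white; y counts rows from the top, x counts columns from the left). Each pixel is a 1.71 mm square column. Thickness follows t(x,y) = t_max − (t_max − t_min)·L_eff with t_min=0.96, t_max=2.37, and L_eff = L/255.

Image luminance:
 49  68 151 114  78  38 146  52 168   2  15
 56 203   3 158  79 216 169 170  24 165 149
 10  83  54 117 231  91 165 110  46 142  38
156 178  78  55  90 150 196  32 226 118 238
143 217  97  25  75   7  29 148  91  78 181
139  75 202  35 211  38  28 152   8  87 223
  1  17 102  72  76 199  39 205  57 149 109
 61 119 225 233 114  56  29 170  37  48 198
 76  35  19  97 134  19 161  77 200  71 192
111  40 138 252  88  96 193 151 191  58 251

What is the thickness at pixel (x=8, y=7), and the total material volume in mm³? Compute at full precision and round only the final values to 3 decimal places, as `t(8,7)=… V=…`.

span = t_max - t_min = 2.37 - 0.96 = 1.410
L(8,7) = 37, L_eff = 37/255 = 0.145098
t(8,7) = 2.37 - 1.410·0.145098 = 2.165
Σt over all 10·11 pixels = 822873/4250 ≈ 193.6171765
V = pitch²·Σt = 1.71²·822873/4250 = 566.156

t(8,7)=2.165 V=566.156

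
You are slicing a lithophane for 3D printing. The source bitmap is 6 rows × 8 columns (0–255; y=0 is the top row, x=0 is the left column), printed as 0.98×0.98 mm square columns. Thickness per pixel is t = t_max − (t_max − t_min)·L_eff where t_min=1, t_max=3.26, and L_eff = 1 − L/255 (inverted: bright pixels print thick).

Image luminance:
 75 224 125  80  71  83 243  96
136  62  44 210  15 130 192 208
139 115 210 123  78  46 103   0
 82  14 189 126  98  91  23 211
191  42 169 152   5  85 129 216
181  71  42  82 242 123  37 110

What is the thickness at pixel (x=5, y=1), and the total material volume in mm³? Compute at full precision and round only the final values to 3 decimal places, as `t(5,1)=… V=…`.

t(5,1)=2.152 V=93.076

span = t_max - t_min = 3.26 - 1 = 2.260
L(5,1) = 130, L_eff = 1 - 130/255 = 0.490196 (inverted)
t(5,1) = 3.26 - 2.260·0.490196 = 2.152
Σt over all 6·8 pixels = 1235647/12750 ≈ 96.9134902
V = pitch²·Σt = 0.98²·1235647/12750 = 93.076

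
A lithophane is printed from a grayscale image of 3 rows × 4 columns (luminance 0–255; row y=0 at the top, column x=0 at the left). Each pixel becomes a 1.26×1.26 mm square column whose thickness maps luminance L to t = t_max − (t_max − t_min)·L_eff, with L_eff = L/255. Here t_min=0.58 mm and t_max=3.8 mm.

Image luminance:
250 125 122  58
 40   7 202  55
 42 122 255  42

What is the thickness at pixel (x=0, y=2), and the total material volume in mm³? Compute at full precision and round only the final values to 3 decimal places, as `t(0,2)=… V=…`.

span = t_max - t_min = 3.8 - 0.58 = 3.220
L(0,2) = 42, L_eff = 42/255 = 0.164706
t(0,2) = 3.8 - 3.220·0.164706 = 3.270
Σt over all 3·4 pixels = 12296/425 ≈ 28.9317647
V = pitch²·Σt = 1.26²·12296/425 = 45.932

t(0,2)=3.270 V=45.932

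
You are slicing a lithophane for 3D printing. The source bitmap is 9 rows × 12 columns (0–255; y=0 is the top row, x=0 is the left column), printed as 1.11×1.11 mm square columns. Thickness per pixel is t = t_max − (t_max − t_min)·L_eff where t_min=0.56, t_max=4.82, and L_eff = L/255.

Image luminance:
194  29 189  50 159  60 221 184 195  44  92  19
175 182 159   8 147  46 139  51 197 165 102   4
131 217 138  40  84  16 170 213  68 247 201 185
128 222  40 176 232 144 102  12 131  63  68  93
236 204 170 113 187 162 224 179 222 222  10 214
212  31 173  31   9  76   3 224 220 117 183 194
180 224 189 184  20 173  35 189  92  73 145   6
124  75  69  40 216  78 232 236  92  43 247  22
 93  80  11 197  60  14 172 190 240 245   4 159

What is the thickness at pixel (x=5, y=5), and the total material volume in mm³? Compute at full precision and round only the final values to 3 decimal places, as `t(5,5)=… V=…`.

t(5,5)=3.550 V=353.277

span = t_max - t_min = 4.82 - 0.56 = 4.260
L(5,5) = 76, L_eff = 76/255 = 0.298039
t(5,5) = 4.82 - 4.260·0.298039 = 3.550
Σt over all 9·12 pixels = 1218593/4250 ≈ 286.7277647
V = pitch²·Σt = 1.11²·1218593/4250 = 353.277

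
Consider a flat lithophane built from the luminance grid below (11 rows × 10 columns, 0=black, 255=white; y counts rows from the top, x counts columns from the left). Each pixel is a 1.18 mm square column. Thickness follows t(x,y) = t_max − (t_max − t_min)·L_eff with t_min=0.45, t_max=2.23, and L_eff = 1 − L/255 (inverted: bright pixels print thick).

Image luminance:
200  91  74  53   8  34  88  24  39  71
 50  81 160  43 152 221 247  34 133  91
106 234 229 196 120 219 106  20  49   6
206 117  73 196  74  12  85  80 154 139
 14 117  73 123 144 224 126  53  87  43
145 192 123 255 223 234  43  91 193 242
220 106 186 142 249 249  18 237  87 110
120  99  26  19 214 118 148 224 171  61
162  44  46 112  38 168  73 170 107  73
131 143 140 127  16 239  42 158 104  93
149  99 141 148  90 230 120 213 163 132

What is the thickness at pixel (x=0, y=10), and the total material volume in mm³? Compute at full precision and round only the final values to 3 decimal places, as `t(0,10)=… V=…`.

t(0,10)=1.490 V=200.477

span = t_max - t_min = 2.23 - 0.45 = 1.780
L(0,10) = 149, L_eff = 1 - 149/255 = 0.415686 (inverted)
t(0,10) = 2.23 - 1.780·0.415686 = 1.490
Σt over all 11·10 pixels = 183574/1275 ≈ 143.9796078
V = pitch²·Σt = 1.18²·183574/1275 = 200.477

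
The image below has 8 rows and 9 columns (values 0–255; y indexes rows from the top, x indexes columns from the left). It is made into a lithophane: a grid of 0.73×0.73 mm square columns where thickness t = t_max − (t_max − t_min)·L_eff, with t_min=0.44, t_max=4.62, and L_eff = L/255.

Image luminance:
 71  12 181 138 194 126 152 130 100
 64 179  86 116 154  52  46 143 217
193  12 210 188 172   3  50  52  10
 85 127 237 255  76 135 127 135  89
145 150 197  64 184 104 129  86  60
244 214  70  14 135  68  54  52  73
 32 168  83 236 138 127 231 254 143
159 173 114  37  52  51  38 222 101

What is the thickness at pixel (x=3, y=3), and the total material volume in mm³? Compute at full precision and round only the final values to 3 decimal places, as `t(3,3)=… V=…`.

t(3,3)=0.440 V=101.100

span = t_max - t_min = 4.62 - 0.44 = 4.180
L(3,3) = 255, L_eff = 255/255 = 1.000000
t(3,3) = 4.62 - 4.180·1.000000 = 0.440
Σt over all 8·9 pixels = 2418889/12750 ≈ 189.7167843
V = pitch²·Σt = 0.73²·2418889/12750 = 101.100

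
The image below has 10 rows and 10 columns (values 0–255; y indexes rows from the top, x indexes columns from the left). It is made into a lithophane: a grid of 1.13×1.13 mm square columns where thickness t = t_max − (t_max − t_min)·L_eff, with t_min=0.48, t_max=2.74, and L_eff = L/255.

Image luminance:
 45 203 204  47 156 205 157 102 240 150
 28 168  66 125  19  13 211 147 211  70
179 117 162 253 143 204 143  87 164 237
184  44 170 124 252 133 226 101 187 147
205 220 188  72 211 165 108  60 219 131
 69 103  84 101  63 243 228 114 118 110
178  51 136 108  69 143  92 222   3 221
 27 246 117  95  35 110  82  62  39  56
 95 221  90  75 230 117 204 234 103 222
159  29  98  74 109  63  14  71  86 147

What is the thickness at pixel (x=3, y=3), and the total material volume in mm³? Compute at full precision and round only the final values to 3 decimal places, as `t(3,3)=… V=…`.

span = t_max - t_min = 2.74 - 0.48 = 2.260
L(3,3) = 124, L_eff = 124/255 = 0.486275
t(3,3) = 2.74 - 2.260·0.486275 = 1.641
Σt over all 10·10 pixels = 2005403/12750 ≈ 157.2865098
V = pitch²·Σt = 1.13²·2005403/12750 = 200.839

t(3,3)=1.641 V=200.839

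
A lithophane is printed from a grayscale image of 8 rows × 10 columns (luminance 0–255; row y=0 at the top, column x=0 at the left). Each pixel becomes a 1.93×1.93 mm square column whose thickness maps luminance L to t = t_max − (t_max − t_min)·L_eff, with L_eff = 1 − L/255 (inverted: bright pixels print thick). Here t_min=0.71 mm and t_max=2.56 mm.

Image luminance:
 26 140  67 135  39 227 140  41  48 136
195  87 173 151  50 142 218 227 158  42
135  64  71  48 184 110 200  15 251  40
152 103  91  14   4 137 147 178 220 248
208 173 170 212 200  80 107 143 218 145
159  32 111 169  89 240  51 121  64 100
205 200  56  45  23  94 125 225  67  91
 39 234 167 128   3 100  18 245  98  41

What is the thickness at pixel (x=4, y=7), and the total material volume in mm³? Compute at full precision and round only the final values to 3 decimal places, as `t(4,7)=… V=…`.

span = t_max - t_min = 2.56 - 0.71 = 1.850
L(4,7) = 3, L_eff = 1 - 3/255 = 0.988235 (inverted)
t(4,7) = 2.56 - 1.850·0.988235 = 0.732
Σt over all 8·10 pixels = 65413/510 ≈ 128.2607843
V = pitch²·Σt = 1.93²·65413/510 = 477.759

t(4,7)=0.732 V=477.759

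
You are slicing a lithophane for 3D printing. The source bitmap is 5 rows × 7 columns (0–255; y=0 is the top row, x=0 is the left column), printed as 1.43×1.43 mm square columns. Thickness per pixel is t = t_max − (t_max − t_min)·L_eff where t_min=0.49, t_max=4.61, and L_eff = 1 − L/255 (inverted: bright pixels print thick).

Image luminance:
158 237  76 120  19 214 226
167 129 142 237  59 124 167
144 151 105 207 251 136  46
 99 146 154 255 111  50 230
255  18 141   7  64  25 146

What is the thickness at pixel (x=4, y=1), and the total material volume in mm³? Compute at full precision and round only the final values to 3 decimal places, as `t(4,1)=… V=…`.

t(4,1)=1.443 V=194.187

span = t_max - t_min = 4.61 - 0.49 = 4.120
L(4,1) = 59, L_eff = 1 - 59/255 = 0.768627 (inverted)
t(4,1) = 4.61 - 4.120·0.768627 = 1.443
Σt over all 5·7 pixels = 2421517/25500 ≈ 94.9614510
V = pitch²·Σt = 1.43²·2421517/25500 = 194.187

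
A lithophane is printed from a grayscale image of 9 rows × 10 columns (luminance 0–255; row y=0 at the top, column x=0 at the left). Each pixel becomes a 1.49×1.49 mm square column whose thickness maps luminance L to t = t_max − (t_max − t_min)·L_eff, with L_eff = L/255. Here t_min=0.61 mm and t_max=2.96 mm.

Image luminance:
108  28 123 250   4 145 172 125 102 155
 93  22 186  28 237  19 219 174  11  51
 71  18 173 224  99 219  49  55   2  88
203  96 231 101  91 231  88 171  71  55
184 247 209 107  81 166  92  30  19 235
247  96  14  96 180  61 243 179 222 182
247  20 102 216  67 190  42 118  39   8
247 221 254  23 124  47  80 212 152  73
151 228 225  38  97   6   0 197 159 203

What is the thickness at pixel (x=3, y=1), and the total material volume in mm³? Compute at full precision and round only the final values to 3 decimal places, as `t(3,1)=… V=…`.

t(3,1)=2.702 V=360.976

span = t_max - t_min = 2.96 - 0.61 = 2.350
L(3,1) = 28, L_eff = 28/255 = 0.109804
t(3,1) = 2.96 - 2.350·0.109804 = 2.702
Σt over all 9·10 pixels = 207308/1275 ≈ 162.5945098
V = pitch²·Σt = 1.49²·207308/1275 = 360.976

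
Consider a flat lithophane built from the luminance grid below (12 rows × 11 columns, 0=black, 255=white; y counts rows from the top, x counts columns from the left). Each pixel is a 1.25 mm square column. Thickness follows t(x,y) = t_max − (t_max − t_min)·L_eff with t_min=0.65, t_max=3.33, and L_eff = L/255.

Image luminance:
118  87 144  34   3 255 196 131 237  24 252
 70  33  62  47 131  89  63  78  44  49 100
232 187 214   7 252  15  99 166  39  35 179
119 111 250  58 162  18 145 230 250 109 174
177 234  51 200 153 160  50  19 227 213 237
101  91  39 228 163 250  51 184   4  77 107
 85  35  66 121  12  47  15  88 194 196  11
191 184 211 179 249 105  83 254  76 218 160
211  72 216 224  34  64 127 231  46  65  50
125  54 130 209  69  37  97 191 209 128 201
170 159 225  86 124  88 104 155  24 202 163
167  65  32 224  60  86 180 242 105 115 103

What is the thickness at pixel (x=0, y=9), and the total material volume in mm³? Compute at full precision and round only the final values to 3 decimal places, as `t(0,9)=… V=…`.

span = t_max - t_min = 3.33 - 0.65 = 2.680
L(0,9) = 125, L_eff = 125/255 = 0.490196
t(0,9) = 3.33 - 2.680·0.490196 = 2.016
Σt over all 12·11 pixels = 1679074/6375 ≈ 263.3841569
V = pitch²·Σt = 1.25²·1679074/6375 = 411.538

t(0,9)=2.016 V=411.538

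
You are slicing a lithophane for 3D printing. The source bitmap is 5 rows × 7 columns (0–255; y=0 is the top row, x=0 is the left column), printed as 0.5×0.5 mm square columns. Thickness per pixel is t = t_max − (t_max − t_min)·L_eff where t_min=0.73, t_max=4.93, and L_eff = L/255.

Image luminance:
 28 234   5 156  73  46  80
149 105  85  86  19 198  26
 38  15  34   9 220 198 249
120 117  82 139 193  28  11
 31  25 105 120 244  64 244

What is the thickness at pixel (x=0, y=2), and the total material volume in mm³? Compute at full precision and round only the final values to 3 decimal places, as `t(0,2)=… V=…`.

span = t_max - t_min = 4.93 - 0.73 = 4.200
L(0,2) = 38, L_eff = 38/255 = 0.149020
t(0,2) = 4.93 - 4.200·0.149020 = 4.304
Σt over all 5·7 pixels = 193207/1700 ≈ 113.6511765
V = pitch²·Σt = 0.5²·193207/1700 = 28.413

t(0,2)=4.304 V=28.413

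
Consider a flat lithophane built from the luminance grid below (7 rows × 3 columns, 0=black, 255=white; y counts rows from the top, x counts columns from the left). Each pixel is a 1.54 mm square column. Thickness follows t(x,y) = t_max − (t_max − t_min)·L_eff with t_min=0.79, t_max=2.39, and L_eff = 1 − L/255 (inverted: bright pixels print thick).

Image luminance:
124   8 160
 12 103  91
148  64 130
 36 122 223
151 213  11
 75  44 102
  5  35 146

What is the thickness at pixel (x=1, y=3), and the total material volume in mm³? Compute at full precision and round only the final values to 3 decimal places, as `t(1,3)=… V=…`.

t(1,3)=1.555 V=69.151

span = t_max - t_min = 2.39 - 0.79 = 1.600
L(1,3) = 122, L_eff = 1 - 122/255 = 0.521569 (inverted)
t(1,3) = 2.39 - 1.600·0.521569 = 1.555
Σt over all 7·3 pixels = 29741/1020 ≈ 29.1578431
V = pitch²·Σt = 1.54²·29741/1020 = 69.151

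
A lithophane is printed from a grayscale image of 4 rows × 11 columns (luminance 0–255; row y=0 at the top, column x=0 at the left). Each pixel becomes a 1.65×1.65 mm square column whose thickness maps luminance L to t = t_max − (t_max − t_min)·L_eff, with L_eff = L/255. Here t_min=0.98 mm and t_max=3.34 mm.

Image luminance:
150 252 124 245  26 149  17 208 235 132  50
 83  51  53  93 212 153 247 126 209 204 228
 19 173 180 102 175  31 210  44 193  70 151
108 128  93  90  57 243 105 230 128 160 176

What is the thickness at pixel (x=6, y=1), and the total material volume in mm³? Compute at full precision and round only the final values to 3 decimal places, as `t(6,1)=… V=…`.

t(6,1)=1.054 V=246.073

span = t_max - t_min = 3.34 - 0.98 = 2.360
L(6,1) = 247, L_eff = 247/255 = 0.968627
t(6,1) = 3.34 - 2.360·0.968627 = 1.054
Σt over all 4·11 pixels = 576203/6375 ≈ 90.3847843
V = pitch²·Σt = 1.65²·576203/6375 = 246.073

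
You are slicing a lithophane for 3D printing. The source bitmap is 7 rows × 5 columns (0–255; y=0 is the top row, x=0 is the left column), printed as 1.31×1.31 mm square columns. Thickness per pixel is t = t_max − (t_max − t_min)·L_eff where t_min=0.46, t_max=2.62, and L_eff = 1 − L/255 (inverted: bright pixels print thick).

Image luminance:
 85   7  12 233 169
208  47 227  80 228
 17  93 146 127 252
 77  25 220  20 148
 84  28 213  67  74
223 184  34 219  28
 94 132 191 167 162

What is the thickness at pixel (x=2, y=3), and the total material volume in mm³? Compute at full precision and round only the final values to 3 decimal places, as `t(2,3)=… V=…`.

t(2,3)=2.324 V=90.441

span = t_max - t_min = 2.62 - 0.46 = 2.160
L(2,3) = 220, L_eff = 1 - 220/255 = 0.137255 (inverted)
t(2,3) = 2.62 - 2.160·0.137255 = 2.324
Σt over all 7·5 pixels = 223981/4250 ≈ 52.7014118
V = pitch²·Σt = 1.31²·223981/4250 = 90.441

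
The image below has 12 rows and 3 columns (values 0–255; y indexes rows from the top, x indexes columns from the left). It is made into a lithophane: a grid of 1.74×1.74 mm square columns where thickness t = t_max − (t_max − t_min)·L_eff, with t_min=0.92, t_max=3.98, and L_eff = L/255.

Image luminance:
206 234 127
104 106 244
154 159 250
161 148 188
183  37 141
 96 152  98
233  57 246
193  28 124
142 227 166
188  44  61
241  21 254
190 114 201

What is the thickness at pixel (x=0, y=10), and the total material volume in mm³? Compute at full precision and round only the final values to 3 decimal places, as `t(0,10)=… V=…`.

span = t_max - t_min = 3.98 - 0.92 = 3.060
L(0,10) = 241, L_eff = 241/255 = 0.945098
t(0,10) = 3.98 - 3.060·0.945098 = 1.088
Σt over all 12·3 pixels = 77.064
V = pitch²·Σt = 1.74²·77.064 = 233.319

t(0,10)=1.088 V=233.319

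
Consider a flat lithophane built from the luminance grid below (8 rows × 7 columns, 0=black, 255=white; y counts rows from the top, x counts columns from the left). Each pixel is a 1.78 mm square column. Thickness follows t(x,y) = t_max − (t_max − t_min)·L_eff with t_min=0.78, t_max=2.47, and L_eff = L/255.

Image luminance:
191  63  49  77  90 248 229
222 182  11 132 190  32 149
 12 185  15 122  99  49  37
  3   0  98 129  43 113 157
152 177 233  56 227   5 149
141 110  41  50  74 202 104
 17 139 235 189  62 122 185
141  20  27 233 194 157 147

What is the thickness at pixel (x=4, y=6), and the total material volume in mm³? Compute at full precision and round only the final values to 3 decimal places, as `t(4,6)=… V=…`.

span = t_max - t_min = 2.47 - 0.78 = 1.690
L(4,6) = 62, L_eff = 62/255 = 0.243137
t(4,6) = 2.47 - 1.690·0.243137 = 2.059
Σt over all 8·7 pixels = 202163/2125 ≈ 95.1355294
V = pitch²·Σt = 1.78²·202163/2125 = 301.427

t(4,6)=2.059 V=301.427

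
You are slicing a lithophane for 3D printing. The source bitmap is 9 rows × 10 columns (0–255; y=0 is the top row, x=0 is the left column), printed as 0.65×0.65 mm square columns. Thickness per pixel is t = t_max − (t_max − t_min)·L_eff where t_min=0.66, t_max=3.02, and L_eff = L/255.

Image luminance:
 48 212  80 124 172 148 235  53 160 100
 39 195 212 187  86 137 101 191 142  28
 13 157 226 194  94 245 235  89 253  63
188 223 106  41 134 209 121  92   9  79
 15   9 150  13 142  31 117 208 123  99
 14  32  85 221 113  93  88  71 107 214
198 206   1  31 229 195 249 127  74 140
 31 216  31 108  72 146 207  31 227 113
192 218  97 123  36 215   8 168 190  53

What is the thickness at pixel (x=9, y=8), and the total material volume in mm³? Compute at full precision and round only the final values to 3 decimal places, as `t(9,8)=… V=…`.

span = t_max - t_min = 3.02 - 0.66 = 2.360
L(9,8) = 53, L_eff = 53/255 = 0.207843
t(9,8) = 3.02 - 2.360·0.207843 = 2.529
Σt over all 9·10 pixels = 355381/2125 ≈ 167.2381176
V = pitch²·Σt = 0.65²·355381/2125 = 70.658

t(9,8)=2.529 V=70.658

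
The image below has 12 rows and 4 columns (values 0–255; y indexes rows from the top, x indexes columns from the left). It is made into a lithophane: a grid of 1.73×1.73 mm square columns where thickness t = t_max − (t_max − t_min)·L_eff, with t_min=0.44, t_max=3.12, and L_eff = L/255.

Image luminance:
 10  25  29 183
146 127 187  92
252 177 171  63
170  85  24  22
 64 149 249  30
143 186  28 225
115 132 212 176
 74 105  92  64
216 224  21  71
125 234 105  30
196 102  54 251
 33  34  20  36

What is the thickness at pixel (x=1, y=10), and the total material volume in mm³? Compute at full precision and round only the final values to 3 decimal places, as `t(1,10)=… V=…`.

t(1,10)=2.048 V=273.360

span = t_max - t_min = 3.12 - 0.44 = 2.680
L(1,10) = 102, L_eff = 102/255 = 0.400000
t(1,10) = 3.12 - 2.680·0.400000 = 2.048
Σt over all 12·4 pixels = 91.336
V = pitch²·Σt = 1.73²·91.336 = 273.360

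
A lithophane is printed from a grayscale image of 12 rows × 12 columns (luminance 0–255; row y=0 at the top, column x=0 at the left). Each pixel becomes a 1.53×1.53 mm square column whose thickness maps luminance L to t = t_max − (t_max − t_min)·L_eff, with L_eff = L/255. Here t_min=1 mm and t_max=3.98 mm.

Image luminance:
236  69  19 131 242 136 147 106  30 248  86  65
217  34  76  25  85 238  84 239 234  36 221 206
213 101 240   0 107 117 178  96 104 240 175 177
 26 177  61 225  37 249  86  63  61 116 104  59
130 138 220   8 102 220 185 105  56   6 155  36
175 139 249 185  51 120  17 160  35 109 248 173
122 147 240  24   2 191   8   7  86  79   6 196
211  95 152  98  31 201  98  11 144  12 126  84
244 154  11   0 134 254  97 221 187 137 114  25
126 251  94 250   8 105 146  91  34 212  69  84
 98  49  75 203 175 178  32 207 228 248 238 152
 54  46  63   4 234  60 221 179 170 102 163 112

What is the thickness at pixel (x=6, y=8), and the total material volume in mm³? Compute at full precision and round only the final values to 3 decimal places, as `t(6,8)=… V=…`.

span = t_max - t_min = 3.98 - 1 = 2.980
L(6,8) = 97, L_eff = 97/255 = 0.380392
t(6,8) = 3.98 - 2.980·0.380392 = 2.846
Σt over all 12·12 pixels = 2316067/6375 ≈ 363.3046275
V = pitch²·Σt = 1.53²·2316067/6375 = 850.460

t(6,8)=2.846 V=850.460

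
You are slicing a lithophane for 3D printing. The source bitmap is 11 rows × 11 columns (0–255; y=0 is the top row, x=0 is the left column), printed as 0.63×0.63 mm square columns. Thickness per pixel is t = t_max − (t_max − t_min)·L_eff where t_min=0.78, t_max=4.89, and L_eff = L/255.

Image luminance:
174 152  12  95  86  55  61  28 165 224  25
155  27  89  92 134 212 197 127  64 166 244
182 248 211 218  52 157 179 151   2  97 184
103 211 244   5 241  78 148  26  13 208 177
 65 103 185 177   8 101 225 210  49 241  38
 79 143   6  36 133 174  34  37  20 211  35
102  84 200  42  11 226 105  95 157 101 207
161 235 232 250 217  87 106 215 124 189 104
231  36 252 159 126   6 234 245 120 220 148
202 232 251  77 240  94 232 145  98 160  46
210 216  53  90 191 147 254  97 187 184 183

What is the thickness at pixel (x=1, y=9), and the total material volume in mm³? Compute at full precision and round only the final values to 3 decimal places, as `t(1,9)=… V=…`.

span = t_max - t_min = 4.89 - 0.78 = 4.110
L(1,9) = 232, L_eff = 232/255 = 0.909804
t(1,9) = 4.89 - 4.110·0.909804 = 1.151
Σt over all 11·11 pixels = 5498/17 ≈ 323.4117647
V = pitch²·Σt = 0.63²·5498/17 = 128.362

t(1,9)=1.151 V=128.362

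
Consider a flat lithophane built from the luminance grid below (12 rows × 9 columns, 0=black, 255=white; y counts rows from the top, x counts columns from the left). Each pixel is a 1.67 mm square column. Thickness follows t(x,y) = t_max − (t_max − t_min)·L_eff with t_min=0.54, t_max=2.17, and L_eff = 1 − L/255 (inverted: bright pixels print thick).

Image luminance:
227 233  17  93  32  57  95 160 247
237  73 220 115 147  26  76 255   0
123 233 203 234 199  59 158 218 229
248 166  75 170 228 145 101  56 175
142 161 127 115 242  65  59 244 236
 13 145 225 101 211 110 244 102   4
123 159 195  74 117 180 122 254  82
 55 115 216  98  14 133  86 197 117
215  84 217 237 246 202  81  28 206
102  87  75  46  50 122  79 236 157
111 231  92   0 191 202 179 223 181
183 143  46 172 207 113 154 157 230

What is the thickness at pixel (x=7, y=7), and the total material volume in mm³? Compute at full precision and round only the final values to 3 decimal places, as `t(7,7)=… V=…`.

span = t_max - t_min = 2.17 - 0.54 = 1.630
L(7,7) = 197, L_eff = 1 - 197/255 = 0.227451 (inverted)
t(7,7) = 2.17 - 1.630·0.227451 = 1.799
Σt over all 12·9 pixels = 668889/4250 ≈ 157.3856471
V = pitch²·Σt = 1.67²·668889/4250 = 438.933

t(7,7)=1.799 V=438.933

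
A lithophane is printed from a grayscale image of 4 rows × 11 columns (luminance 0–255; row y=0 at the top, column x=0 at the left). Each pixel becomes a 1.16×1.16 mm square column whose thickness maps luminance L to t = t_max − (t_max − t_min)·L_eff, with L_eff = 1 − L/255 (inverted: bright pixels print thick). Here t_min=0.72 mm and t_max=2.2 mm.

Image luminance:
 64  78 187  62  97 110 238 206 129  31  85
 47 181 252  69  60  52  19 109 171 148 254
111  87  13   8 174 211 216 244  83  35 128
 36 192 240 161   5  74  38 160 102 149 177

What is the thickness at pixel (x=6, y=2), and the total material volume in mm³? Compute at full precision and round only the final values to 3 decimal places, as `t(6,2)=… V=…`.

span = t_max - t_min = 2.2 - 0.72 = 1.480
L(6,2) = 216, L_eff = 1 - 216/255 = 0.152941 (inverted)
t(6,2) = 2.2 - 1.480·0.152941 = 1.974
Σt over all 4·11 pixels = 397801/6375 ≈ 62.4001569
V = pitch²·Σt = 1.16²·397801/6375 = 83.966

t(6,2)=1.974 V=83.966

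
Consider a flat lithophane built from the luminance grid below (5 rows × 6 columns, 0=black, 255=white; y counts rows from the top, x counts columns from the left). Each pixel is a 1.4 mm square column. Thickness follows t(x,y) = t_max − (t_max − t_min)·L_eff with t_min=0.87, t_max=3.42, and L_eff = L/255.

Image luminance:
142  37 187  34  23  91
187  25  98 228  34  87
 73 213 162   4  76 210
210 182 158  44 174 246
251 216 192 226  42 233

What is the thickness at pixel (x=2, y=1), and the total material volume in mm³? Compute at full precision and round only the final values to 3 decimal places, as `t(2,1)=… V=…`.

span = t_max - t_min = 3.42 - 0.87 = 2.550
L(2,1) = 98, L_eff = 98/255 = 0.384314
t(2,1) = 3.42 - 2.550·0.384314 = 2.440
Σt over all 5·6 pixels = 61.75
V = pitch²·Σt = 1.4²·61.75 = 121.030

t(2,1)=2.440 V=121.030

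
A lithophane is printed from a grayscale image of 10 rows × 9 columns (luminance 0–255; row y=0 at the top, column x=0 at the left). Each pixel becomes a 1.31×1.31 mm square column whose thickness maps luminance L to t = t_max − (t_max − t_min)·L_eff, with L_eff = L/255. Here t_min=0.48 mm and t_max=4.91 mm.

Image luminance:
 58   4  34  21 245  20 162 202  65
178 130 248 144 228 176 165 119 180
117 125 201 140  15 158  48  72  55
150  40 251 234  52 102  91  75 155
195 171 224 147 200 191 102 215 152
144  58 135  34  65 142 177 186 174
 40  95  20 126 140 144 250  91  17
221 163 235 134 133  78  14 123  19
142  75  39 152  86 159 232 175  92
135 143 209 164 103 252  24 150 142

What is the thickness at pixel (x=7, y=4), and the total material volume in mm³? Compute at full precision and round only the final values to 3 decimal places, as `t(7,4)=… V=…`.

t(7,4)=1.175 V=409.860

span = t_max - t_min = 4.91 - 0.48 = 4.430
L(7,4) = 215, L_eff = 215/255 = 0.843137
t(7,4) = 4.91 - 4.430·0.843137 = 1.175
Σt over all 10·9 pixels = 6090223/25500 ≈ 238.8322745
V = pitch²·Σt = 1.31²·6090223/25500 = 409.860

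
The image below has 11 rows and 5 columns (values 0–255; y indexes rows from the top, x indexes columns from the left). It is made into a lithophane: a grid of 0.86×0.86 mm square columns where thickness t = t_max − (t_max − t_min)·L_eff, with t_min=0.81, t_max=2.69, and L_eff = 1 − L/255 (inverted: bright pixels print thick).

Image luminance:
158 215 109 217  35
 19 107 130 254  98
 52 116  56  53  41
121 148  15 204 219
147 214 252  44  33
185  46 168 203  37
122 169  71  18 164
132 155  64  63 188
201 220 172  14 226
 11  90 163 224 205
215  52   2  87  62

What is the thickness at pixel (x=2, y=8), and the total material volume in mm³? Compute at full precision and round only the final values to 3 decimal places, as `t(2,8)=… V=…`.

span = t_max - t_min = 2.69 - 0.81 = 1.880
L(2,8) = 172, L_eff = 1 - 172/255 = 0.325490 (inverted)
t(2,8) = 2.69 - 1.880·0.325490 = 2.078
Σt over all 11·5 pixels = 803931/8500 ≈ 94.5801176
V = pitch²·Σt = 0.86²·803931/8500 = 69.951

t(2,8)=2.078 V=69.951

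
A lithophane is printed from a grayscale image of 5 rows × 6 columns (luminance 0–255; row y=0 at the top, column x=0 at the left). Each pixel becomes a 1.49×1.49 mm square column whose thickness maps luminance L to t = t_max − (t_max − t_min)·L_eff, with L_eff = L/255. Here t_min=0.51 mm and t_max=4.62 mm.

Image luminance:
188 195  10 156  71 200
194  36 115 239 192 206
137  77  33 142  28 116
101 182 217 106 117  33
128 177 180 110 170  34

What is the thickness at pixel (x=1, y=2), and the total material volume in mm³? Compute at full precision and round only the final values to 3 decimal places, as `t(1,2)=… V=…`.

span = t_max - t_min = 4.62 - 0.51 = 4.110
L(1,2) = 77, L_eff = 77/255 = 0.301961
t(1,2) = 4.62 - 4.110·0.301961 = 3.379
Σt over all 5·6 pixels = 64517/850 ≈ 75.9023529
V = pitch²·Σt = 1.49²·64517/850 = 168.511

t(1,2)=3.379 V=168.511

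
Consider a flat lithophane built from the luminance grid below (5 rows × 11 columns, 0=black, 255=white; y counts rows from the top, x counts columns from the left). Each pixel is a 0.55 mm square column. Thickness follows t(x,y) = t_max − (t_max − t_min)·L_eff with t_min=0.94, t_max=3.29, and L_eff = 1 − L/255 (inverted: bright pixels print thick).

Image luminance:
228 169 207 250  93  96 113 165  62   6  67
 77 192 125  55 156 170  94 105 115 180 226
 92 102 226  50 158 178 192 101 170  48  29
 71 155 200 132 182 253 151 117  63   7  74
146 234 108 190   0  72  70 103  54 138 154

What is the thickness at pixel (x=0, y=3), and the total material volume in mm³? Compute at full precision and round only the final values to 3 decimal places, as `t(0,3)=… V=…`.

t(0,3)=1.594 V=35.073

span = t_max - t_min = 3.29 - 0.94 = 2.350
L(0,3) = 71, L_eff = 1 - 71/255 = 0.721569 (inverted)
t(0,3) = 3.29 - 2.350·0.721569 = 1.594
Σt over all 5·11 pixels = 591307/5100 ≈ 115.9425490
V = pitch²·Σt = 0.55²·591307/5100 = 35.073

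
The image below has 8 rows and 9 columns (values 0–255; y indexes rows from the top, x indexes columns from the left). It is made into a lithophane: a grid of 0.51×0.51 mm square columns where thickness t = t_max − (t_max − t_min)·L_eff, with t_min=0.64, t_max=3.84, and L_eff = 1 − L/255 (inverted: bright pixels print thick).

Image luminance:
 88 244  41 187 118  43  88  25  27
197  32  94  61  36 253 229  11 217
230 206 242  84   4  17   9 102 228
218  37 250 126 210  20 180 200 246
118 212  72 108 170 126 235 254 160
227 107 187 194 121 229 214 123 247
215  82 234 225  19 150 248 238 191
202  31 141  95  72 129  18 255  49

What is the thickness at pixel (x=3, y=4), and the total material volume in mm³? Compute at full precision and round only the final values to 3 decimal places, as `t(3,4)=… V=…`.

t(3,4)=1.995 V=45.598

span = t_max - t_min = 3.84 - 0.64 = 3.200
L(3,4) = 108, L_eff = 1 - 108/255 = 0.576471 (inverted)
t(3,4) = 3.84 - 3.200·0.576471 = 1.995
Σt over all 8·9 pixels = 44704/255 ≈ 175.3098039
V = pitch²·Σt = 0.51²·44704/255 = 45.598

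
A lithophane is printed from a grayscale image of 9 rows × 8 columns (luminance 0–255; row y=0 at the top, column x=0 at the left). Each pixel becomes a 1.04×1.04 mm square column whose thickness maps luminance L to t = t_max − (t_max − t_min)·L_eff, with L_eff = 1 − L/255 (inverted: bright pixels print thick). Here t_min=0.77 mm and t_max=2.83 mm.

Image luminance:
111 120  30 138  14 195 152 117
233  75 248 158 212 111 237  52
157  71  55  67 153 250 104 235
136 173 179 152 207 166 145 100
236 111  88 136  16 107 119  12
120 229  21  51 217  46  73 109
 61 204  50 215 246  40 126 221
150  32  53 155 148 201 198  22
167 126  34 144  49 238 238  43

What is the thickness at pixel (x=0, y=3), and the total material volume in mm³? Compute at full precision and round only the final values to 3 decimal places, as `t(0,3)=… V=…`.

span = t_max - t_min = 2.83 - 0.77 = 2.060
L(0,3) = 136, L_eff = 1 - 136/255 = 0.466667 (inverted)
t(0,3) = 2.83 - 2.060·0.466667 = 1.869
Σt over all 9·8 pixels = 22341/170 ≈ 131.4176471
V = pitch²·Σt = 1.04²·22341/170 = 142.141

t(0,3)=1.869 V=142.141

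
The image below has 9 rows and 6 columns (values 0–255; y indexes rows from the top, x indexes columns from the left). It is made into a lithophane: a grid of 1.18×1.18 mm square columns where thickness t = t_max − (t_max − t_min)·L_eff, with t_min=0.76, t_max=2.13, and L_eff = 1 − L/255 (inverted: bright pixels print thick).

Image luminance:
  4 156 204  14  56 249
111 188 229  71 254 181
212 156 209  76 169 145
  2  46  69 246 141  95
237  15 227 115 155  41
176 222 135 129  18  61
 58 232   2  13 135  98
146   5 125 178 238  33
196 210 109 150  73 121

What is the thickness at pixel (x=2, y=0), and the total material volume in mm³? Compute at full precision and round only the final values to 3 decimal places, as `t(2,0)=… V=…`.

t(2,0)=1.856 V=109.030

span = t_max - t_min = 2.13 - 0.76 = 1.370
L(2,0) = 204, L_eff = 1 - 204/255 = 0.200000 (inverted)
t(2,0) = 2.13 - 1.370·0.200000 = 1.856
Σt over all 9·6 pixels = 78.304
V = pitch²·Σt = 1.18²·78.304 = 109.030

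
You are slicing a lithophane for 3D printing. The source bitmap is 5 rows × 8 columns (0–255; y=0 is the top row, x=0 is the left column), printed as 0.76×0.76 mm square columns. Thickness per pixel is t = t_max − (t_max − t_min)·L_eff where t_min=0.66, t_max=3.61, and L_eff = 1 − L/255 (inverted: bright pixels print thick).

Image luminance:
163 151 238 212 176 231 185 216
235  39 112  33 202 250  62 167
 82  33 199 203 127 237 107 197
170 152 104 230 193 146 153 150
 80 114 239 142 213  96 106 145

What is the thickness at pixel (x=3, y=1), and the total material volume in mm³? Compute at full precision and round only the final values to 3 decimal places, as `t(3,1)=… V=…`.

span = t_max - t_min = 3.61 - 0.66 = 2.950
L(3,1) = 33, L_eff = 1 - 33/255 = 0.870588 (inverted)
t(3,1) = 3.61 - 2.950·0.870588 = 1.042
Σt over all 5·8 pixels = 595/6 ≈ 99.1666667
V = pitch²·Σt = 0.76²·595/6 = 57.279

t(3,1)=1.042 V=57.279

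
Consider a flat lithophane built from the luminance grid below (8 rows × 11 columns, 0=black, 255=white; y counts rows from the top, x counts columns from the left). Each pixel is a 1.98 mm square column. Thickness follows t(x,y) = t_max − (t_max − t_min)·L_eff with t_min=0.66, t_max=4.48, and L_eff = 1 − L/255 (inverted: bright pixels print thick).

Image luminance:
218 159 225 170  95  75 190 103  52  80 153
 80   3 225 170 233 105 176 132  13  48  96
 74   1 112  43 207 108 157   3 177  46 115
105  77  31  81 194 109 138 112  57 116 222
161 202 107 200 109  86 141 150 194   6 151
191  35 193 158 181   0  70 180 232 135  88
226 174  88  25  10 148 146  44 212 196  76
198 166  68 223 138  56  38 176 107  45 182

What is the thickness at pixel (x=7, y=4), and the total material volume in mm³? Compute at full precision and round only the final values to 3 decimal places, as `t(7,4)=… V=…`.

span = t_max - t_min = 4.48 - 0.66 = 3.820
L(7,4) = 150, L_eff = 1 - 150/255 = 0.411765 (inverted)
t(7,4) = 4.48 - 3.820·0.411765 = 2.907
Σt over all 8·11 pixels = 1401469/6375 ≈ 219.8382745
V = pitch²·Σt = 1.98²·1401469/6375 = 861.854

t(7,4)=2.907 V=861.854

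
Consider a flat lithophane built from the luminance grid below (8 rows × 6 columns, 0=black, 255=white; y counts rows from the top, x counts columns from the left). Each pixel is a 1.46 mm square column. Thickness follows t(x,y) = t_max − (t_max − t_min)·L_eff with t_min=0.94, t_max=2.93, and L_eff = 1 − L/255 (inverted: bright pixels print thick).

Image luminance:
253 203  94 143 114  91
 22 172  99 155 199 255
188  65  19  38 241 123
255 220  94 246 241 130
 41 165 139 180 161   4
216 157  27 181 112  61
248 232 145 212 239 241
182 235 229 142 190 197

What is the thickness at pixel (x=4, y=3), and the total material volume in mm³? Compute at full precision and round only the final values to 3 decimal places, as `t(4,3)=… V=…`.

t(4,3)=2.821 V=222.536

span = t_max - t_min = 2.93 - 0.94 = 1.990
L(4,3) = 241, L_eff = 1 - 241/255 = 0.054902 (inverted)
t(4,3) = 2.93 - 1.990·0.054902 = 2.821
Σt over all 8·6 pixels = 221847/2125 ≈ 104.3985882
V = pitch²·Σt = 1.46²·221847/2125 = 222.536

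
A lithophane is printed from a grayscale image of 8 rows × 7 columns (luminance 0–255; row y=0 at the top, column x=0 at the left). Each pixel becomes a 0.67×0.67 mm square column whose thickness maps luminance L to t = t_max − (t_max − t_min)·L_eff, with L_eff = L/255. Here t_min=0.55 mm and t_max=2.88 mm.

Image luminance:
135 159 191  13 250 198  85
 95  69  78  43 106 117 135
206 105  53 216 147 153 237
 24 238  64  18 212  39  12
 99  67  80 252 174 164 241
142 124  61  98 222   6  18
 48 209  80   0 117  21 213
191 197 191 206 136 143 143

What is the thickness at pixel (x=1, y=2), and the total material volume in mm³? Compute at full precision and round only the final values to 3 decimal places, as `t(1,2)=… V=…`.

span = t_max - t_min = 2.88 - 0.55 = 2.330
L(1,2) = 105, L_eff = 105/255 = 0.411765
t(1,2) = 2.88 - 2.330·0.411765 = 1.921
Σt over all 8·7 pixels = 824029/8500 ≈ 96.9445882
V = pitch²·Σt = 0.67²·824029/8500 = 43.518

t(1,2)=1.921 V=43.518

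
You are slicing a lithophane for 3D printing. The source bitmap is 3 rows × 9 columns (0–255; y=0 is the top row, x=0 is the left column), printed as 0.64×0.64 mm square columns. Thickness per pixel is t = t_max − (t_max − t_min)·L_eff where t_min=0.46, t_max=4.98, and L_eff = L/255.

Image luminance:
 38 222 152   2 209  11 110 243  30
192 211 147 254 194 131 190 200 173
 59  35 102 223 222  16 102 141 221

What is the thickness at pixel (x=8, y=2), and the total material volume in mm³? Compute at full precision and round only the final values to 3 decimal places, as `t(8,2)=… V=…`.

span = t_max - t_min = 4.98 - 0.46 = 4.520
L(8,2) = 221, L_eff = 221/255 = 0.866667
t(8,2) = 4.98 - 4.520·0.866667 = 1.063
Σt over all 3·9 pixels = 169757/2550 ≈ 66.5713725
V = pitch²·Σt = 0.64²·169757/2550 = 27.268

t(8,2)=1.063 V=27.268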